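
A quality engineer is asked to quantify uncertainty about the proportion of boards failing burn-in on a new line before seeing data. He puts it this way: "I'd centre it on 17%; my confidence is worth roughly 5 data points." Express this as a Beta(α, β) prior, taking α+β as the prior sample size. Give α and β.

α = 0.85, β = 4.15

Under the effective-sample-size interpretation, Beta(α, β) has prior mean α/(α+β) and prior sample size α+β.
So α+β = 5 and α/(α+β) = 0.17, giving α = 0.17·5 = 0.85 and β = 5 − 0.85 = 4.15.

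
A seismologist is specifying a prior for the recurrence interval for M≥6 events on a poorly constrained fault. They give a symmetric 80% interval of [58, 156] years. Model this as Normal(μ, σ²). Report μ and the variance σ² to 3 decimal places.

μ = 107.000, σ² = 1461.908

A symmetric 80% interval runs μ ± z·σ with z = 1.282.
Half-width = 49, so σ = 49/1.282 = 38.2349 and σ² = 1461.908.
μ is the interval midpoint, 107.000.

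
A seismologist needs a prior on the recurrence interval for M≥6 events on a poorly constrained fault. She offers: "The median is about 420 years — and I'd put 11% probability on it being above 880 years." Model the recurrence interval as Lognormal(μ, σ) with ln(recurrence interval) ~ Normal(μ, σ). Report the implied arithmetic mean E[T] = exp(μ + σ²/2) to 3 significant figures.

If T ~ Lognormal(μ,σ) then ln T ~ Normal(μ,σ), so the p-quantile of ln T is μ + z_p·σ.
ln(420) = 6.04 and ln(880) = 6.78; z_{0.5} = 0, z_{0.89} = 1.227.
σ = (6.78 − 6.04)/(1.227 − (0)) = 0.603.
μ = 6.04 − (0)·0.603 = 6.040.
E[T] = exp(μ + σ²/2) = exp(6.040 + 0.1818) = 504 years.

E[T] ≈ 504 years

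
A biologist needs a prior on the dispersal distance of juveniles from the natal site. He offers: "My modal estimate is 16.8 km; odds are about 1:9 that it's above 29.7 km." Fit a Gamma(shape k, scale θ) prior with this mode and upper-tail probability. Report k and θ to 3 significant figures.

Gamma(k,θ) with k>1 has mode (k−1)θ, so θ = 16.8/(k−1).
Need P(X < 29.7) = 0.9 with θ tied to k this way. Start at k = 2, θ = 16.8: P(X<29.7) ≈ 0.528.
Too low — raise k to concentrate. Iterating converges to k ≈ 6.86.
Then θ = 16.8/(6.86−1) ≈ 2.87.

k ≈ 6.86, θ ≈ 2.87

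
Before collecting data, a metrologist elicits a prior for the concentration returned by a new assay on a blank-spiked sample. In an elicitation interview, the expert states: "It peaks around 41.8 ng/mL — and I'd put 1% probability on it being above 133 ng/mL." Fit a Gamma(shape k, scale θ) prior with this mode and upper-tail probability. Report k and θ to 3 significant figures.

Gamma(k,θ) with k>1 has mode (k−1)θ, so θ = 41.8/(k−1).
Need P(X < 133) = 0.99 with θ tied to k this way. Start at k = 2, θ = 41.8: P(X<133) ≈ 0.826.
Too low — raise k to concentrate. Iterating converges to k ≈ 4.31.
Then θ = 41.8/(4.31−1) ≈ 12.6.

k ≈ 4.31, θ ≈ 12.6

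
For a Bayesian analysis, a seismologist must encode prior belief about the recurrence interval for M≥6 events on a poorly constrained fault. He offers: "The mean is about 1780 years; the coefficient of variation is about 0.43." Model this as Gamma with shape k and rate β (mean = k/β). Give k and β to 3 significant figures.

k ≈ 5.41, β ≈ 0.00304

For Gamma(k, rate β): mean = k/β, variance = k/β², so CV = 1/√k.
CV = 0.43, hence k = 1/CV² = 5.41.
Then β = k/mean = 5.41/1780 = 0.00304.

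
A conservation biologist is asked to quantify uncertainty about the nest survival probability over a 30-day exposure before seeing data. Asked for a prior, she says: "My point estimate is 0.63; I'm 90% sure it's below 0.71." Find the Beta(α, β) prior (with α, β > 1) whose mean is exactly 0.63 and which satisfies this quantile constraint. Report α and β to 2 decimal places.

α ≈ 36.51, β ≈ 21.44

With mean 0.63 fixed, write α = 0.63s, β = 0.37s where s = α+β.
Need P(θ < 0.71) = 0.9 under Beta(0.63s, 0.37s). Normal approximation: (q−m)/√(m(1−m)/s) ≈ z_{0.9} = 1.28, so s ≈ 0.63·0.37·(1.28)²/(0.71−0.63)² = 59.8.
At s = 59.8: P(θ<0.71) ≈ 0.904. Adjusting to match 0.9 gives s ≈ 57.96.
So α = 0.63·57.96 ≈ 36.51, β = 0.37·57.96 ≈ 21.44.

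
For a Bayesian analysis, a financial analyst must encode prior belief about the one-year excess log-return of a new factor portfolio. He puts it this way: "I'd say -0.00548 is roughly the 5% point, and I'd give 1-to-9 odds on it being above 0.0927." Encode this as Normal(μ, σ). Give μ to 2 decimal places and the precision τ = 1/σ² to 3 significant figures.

For Normal(μ,σ), the p-quantile is μ + z_p·σ. Here z_{0.05} = -1.645, z_{0.9} = 1.282.
So -0.00548 = μ − 1.645σ and 0.0927 = μ + 1.282σ.
Subtracting: σ = (0.0927 − -0.00548)/(1.282 − (-1.645)) = 0.03.
Then μ = -0.00548 − (-1.645)·0.03 = 0.05.
Precision τ = 1/σ² = 1/0.03355² = 888.

μ = 0.05, τ = 888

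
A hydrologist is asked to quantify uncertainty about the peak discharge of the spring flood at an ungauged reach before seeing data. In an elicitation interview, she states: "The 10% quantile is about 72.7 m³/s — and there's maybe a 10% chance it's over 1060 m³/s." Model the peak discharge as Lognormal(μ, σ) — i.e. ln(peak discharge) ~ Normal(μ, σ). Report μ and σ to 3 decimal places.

μ ≈ 5.626, σ ≈ 1.045

If T ~ Lognormal(μ,σ) then ln T ~ Normal(μ,σ), so the p-quantile of ln T is μ + z_p·σ.
ln(72.7) = 4.286 and ln(1060) = 6.966; z_{0.1} = -1.282, z_{0.9} = 1.282.
σ = (6.966 − 4.286)/(1.282 − (-1.282)) = 1.045.
μ = 4.286 − (-1.282)·1.045 = 5.626.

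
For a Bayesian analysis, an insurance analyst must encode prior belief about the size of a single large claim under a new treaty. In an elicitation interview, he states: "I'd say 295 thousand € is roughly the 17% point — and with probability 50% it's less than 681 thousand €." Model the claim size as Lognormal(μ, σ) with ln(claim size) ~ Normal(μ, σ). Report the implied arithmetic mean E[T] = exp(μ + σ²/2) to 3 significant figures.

If T ~ Lognormal(μ,σ) then ln T ~ Normal(μ,σ), so the p-quantile of ln T is μ + z_p·σ.
ln(295) = 5.687 and ln(681) = 6.524; z_{0.17} = -0.9542, z_{0.5} = 0.
σ = (6.524 − 5.687)/(0 − (-0.9542)) = 0.877.
μ = 5.687 − (-0.9542)·0.877 = 6.524.
E[T] = exp(μ + σ²/2) = exp(6.524 + 0.3844) = 1000 thousand €.

E[T] ≈ 1000 thousand €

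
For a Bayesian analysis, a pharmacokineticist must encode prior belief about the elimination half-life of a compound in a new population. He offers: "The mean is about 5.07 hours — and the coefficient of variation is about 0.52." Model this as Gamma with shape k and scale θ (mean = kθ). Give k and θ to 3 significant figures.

For Gamma(k, scale θ): mean = kθ, variance = kθ², so CV = 1/√k.
CV = 0.52, hence k = 1/CV² = 3.7.
Then θ = mean/k = 5.07/3.7 = 1.37.

k ≈ 3.7, θ ≈ 1.37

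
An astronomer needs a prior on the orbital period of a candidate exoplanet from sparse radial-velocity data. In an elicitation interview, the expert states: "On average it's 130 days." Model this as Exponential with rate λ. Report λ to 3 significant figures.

Exponential mean = 1/λ, so λ = 1/130.0 = 0.00769.

λ ≈ 0.00769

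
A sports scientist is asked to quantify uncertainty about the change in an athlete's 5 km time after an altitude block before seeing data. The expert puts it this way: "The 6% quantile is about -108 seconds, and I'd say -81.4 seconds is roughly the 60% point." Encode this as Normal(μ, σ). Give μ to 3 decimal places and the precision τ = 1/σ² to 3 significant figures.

μ = -85.127, τ = 0.00462

The p-quantile of Normal(μ,σ) is μ + z_p·σ, with z_{0.06} = -1.555 and z_{0.6} = 0.2533.
Eliminate σ: μ = (z₂·x₁ − z₁·x₂)/(z₂ − z₁) = (0.2533·-108 − (-1.555)·-81.4)/1.808 = -85.127.
Then σ = (x₂ − x₁)/(z₂ − z₁) = (-81.4 − -108)/1.808 = 14.711.
Precision τ = 1/σ² = 1/14.71² = 0.00462.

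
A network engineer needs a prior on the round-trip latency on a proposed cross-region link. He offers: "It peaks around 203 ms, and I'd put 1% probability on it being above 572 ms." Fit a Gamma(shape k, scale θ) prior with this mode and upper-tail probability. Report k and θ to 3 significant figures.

k ≈ 5.26, θ ≈ 47.7

Gamma(k,θ) with k>1 has mode (k−1)θ, so θ = 203/(k−1).
Need P(X < 572) = 0.99 with θ tied to k this way. Start at k = 2, θ = 203: P(X<572) ≈ 0.772.
Too low — raise k to concentrate. Iterating converges to k ≈ 5.26.
Then θ = 203/(5.26−1) ≈ 47.7.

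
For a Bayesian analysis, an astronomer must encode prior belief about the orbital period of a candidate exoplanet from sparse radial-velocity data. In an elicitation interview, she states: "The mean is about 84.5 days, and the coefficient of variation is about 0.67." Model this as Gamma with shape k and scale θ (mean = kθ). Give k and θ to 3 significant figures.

k ≈ 2.23, θ ≈ 37.9

For Gamma(k, scale θ): mean = kθ, variance = kθ², so CV = 1/√k.
CV = 0.67, hence k = 1/CV² = 2.23.
Then θ = mean/k = 84.5/2.23 = 37.9.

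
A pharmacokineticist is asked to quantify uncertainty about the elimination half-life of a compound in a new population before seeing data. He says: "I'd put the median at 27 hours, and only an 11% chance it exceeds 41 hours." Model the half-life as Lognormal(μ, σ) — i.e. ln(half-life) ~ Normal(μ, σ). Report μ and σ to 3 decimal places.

μ ≈ 3.296, σ ≈ 0.341

If T ~ Lognormal(μ,σ) then ln T ~ Normal(μ,σ), so the p-quantile of ln T is μ + z_p·σ.
ln(27) = 3.296 and ln(41) = 3.714; z_{0.5} = 0, z_{0.89} = 1.227.
σ = (3.714 − 3.296)/(1.227 − (0)) = 0.341.
μ = 3.296 − (0)·0.341 = 3.296.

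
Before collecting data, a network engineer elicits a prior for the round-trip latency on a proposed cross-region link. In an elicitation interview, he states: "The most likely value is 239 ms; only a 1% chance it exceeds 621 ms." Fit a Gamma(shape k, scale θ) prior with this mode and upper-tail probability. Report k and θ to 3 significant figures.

k ≈ 6.1, θ ≈ 46.8

Gamma(k,θ) with k>1 has mode (k−1)θ, so θ = 239/(k−1).
Need P(X < 621) = 0.99 with θ tied to k this way. Start at k = 2, θ = 239: P(X<621) ≈ 0.732.
Too low — raise k to concentrate. Iterating converges to k ≈ 6.1.
Then θ = 239/(6.1−1) ≈ 46.8.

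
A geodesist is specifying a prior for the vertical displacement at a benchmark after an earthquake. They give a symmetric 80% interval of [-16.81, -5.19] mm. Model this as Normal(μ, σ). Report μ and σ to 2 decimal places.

μ = -11.00, σ = 4.53

A symmetric 80% interval runs μ ± z·σ with z = 1.282.
Half-width = 5.81, so σ = 5.81/1.282 = 4.53.
μ is the interval midpoint, -11.00.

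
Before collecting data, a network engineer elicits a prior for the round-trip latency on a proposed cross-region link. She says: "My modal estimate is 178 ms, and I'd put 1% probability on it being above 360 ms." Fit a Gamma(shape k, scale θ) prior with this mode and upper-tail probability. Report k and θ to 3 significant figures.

Gamma(k,θ) with k>1 has mode (k−1)θ, so θ = 178/(k−1).
Need P(X < 360) = 0.99 with θ tied to k this way. Start at k = 2, θ = 178: P(X<360) ≈ 0.600.
Too low — raise k to concentrate. Iterating converges to k ≈ 10.9.
Then θ = 178/(10.9−1) ≈ 18.

k ≈ 10.9, θ ≈ 18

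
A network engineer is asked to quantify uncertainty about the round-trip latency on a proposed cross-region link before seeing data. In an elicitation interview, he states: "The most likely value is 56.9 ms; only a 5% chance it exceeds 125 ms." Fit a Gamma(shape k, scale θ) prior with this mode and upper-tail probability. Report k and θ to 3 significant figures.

Gamma(k,θ) with k>1 has mode (k−1)θ, so θ = 56.9/(k−1).
Need P(X < 125) = 0.95 with θ tied to k this way. Start at k = 2, θ = 56.9: P(X<125) ≈ 0.645.
Too low — raise k to concentrate. Iterating converges to k ≈ 5.44.
Then θ = 56.9/(5.44−1) ≈ 12.8.

k ≈ 5.44, θ ≈ 12.8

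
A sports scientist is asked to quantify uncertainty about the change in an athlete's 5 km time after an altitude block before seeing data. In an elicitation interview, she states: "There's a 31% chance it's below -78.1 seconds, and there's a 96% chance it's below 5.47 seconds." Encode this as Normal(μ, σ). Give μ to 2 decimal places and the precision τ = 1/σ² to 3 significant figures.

The p-quantile of Normal(μ,σ) is μ + z_p·σ, with z_{0.31} = -0.4959 and z_{0.96} = 1.751.
Eliminate σ: μ = (z₂·x₁ − z₁·x₂)/(z₂ − z₁) = (1.751·-78.1 − (-0.4959)·5.47)/2.247 = -59.65.
Then σ = (x₂ − x₁)/(z₂ − z₁) = (5.47 − -78.1)/2.247 = 37.20.
Precision τ = 1/σ² = 1/37.2² = 0.000723.

μ = -59.65, τ = 0.000723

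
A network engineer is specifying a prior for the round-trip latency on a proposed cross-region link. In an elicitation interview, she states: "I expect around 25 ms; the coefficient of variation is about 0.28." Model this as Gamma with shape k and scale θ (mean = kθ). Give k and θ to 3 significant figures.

For Gamma(k, scale θ): mean = kθ, variance = kθ², so CV = 1/√k.
CV = 0.28, hence k = 1/CV² = 12.8.
Then θ = mean/k = 25/12.8 = 1.96.

k ≈ 12.8, θ ≈ 1.96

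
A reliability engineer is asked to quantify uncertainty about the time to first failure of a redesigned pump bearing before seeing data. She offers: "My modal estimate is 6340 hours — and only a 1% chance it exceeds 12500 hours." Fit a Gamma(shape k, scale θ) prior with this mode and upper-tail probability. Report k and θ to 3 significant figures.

k ≈ 11.7, θ ≈ 593

Gamma(k,θ) with k>1 has mode (k−1)θ, so θ = 6340/(k−1).
Need P(X < 12500) = 0.99 with θ tied to k this way. Start at k = 2, θ = 6340: P(X<12500) ≈ 0.586.
Too low — raise k to concentrate. Iterating converges to k ≈ 11.7.
Then θ = 6340/(11.7−1) ≈ 593.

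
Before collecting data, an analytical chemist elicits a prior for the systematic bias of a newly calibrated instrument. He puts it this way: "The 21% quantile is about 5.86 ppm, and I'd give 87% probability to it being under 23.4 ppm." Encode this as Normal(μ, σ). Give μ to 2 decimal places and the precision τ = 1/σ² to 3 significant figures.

The p-quantile of Normal(μ,σ) is μ + z_p·σ, with z_{0.21} = -0.8064 and z_{0.87} = 1.126.
Eliminate σ: μ = (z₂·x₁ − z₁·x₂)/(z₂ − z₁) = (1.126·5.86 − (-0.8064)·23.4)/1.933 = 13.18.
Then σ = (x₂ − x₁)/(z₂ − z₁) = (23.4 − 5.86)/1.933 = 9.07.
Precision τ = 1/σ² = 1/9.075² = 0.0121.

μ = 13.18, τ = 0.0121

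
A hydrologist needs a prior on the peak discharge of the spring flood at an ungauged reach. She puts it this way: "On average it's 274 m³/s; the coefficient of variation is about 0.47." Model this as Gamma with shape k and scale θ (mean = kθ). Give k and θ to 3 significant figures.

For Gamma(k, scale θ): mean = kθ, variance = kθ², so CV = 1/√k.
CV = 0.47, hence k = 1/CV² = 4.53.
Then θ = mean/k = 274/4.53 = 60.5.

k ≈ 4.53, θ ≈ 60.5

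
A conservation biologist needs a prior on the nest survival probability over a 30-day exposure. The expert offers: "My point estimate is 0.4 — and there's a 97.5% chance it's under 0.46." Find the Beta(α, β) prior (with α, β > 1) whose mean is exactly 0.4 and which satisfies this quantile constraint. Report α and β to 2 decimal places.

With mean 0.4 fixed, write α = 0.4s, β = 0.6s where s = α+β.
Need P(θ < 0.46) = 0.975 under Beta(0.4s, 0.6s). Normal approximation: (q−m)/√(m(1−m)/s) ≈ z_{0.975} = 1.96, so s ≈ 0.4·0.6·(1.96)²/(0.46−0.4)² = 256.1.
At s = 256.1: P(θ<0.46) ≈ 0.974. Adjusting to match 0.975 gives s ≈ 260.95.
So α = 0.4·260.95 ≈ 104.38, β = 0.6·260.95 ≈ 156.57.

α ≈ 104.38, β ≈ 156.57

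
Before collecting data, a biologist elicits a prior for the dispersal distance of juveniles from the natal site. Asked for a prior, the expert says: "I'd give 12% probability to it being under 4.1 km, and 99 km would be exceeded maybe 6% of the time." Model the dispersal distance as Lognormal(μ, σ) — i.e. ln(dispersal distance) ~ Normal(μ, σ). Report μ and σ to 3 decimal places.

If T ~ Lognormal(μ,σ) then ln T ~ Normal(μ,σ), so the p-quantile of ln T is μ + z_p·σ.
ln(4.1) = 1.411 and ln(99) = 4.595; z_{0.12} = -1.175, z_{0.94} = 1.555.
σ = (4.595 − 1.411)/(1.555 − (-1.175)) = 1.166.
μ = 1.411 − (-1.175)·1.166 = 2.782.

μ ≈ 2.782, σ ≈ 1.166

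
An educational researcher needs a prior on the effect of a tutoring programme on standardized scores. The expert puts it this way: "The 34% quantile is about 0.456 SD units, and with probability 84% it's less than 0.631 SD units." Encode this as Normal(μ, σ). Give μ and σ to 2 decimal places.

The p-quantile of Normal(μ,σ) is μ + z_p·σ, with z_{0.34} = -0.4125 and z_{0.84} = 0.9945.
Eliminate σ: μ = (z₂·x₁ − z₁·x₂)/(z₂ − z₁) = (0.9945·0.456 − (-0.4125)·0.631)/1.407 = 0.51.
Then σ = (x₂ − x₁)/(z₂ − z₁) = (0.631 − 0.456)/1.407 = 0.12.

μ = 0.51, σ = 0.12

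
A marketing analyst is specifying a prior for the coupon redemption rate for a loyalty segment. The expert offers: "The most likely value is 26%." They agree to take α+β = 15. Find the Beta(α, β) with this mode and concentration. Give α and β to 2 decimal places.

For α,β > 1 the Beta mode is (α−1)/(α+β−2). With α+β = 15, the mode is (α−1)/13.
Set (α−1)/13 = 0.26 → α = 1 + 0.26·13 = 4.38.
β = 15 − α = 10.62.

α = 4.38, β = 10.62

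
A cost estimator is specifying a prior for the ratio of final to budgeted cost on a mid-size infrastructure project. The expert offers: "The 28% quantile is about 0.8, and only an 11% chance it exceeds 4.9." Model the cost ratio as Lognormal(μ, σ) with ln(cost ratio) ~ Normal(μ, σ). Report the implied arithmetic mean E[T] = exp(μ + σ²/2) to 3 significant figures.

E[T] ≈ 2.37

If T ~ Lognormal(μ,σ) then ln T ~ Normal(μ,σ), so the p-quantile of ln T is μ + z_p·σ.
ln(0.8) = -0.2231 and ln(4.9) = 1.589; z_{0.28} = -0.5828, z_{0.89} = 1.227.
σ = (1.589 − -0.2231)/(1.227 − (-0.5828)) = 1.002.
μ = -0.2231 − (-0.5828)·1.002 = 0.361.
E[T] = exp(μ + σ²/2) = exp(0.361 + 0.5017) = 2.37.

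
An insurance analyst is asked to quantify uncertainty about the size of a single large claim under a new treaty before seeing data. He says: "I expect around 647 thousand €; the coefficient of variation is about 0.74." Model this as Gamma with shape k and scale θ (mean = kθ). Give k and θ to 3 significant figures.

k ≈ 1.83, θ ≈ 354

For Gamma(k, scale θ): mean = kθ, variance = kθ², so CV = 1/√k.
CV = 0.74, hence k = 1/CV² = 1.83.
Then θ = mean/k = 647/1.83 = 354.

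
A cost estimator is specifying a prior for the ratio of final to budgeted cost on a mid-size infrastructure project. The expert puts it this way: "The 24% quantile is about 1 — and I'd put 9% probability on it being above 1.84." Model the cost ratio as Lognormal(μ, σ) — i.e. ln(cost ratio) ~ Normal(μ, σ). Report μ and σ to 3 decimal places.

μ ≈ 0.210, σ ≈ 0.298

If T ~ Lognormal(μ,σ) then ln T ~ Normal(μ,σ), so the p-quantile of ln T is μ + z_p·σ.
ln(1) = 0 and ln(1.84) = 0.6098; z_{0.24} = -0.7063, z_{0.91} = 1.341.
σ = (0.6098 − 0)/(1.341 − (-0.7063)) = 0.298.
μ = 0 − (-0.7063)·0.298 = 0.210.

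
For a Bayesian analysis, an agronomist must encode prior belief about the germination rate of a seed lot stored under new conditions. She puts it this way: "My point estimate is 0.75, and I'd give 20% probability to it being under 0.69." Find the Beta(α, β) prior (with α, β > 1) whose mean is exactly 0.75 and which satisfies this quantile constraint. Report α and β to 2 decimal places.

With mean 0.75 fixed, write α = 0.75s, β = 0.25s where s = α+β.
Need P(θ < 0.69) = 0.2 under Beta(0.75s, 0.25s). Normal approximation: (q−m)/√(m(1−m)/s) ≈ z_{0.2} = -0.842, so s ≈ 0.75·0.25·(-0.842)²/(0.69−0.75)² = 36.9.
At s = 36.9: P(θ<0.69) ≈ 0.195. Adjusting to match 0.2 gives s ≈ 34.97.
So α = 0.75·34.97 ≈ 26.23, β = 0.25·34.97 ≈ 8.74.

α ≈ 26.23, β ≈ 8.74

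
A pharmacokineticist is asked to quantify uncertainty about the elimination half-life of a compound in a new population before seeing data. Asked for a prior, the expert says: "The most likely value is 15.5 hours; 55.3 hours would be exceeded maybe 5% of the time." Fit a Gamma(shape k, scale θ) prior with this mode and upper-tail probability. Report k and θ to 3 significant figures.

k ≈ 2.59, θ ≈ 9.74

Gamma(k,θ) with k>1 has mode (k−1)θ, so θ = 15.5/(k−1).
Need P(X < 55.3) = 0.95 with θ tied to k this way. Start at k = 2, θ = 15.5: P(X<55.3) ≈ 0.871.
Too low — raise k to concentrate. Iterating converges to k ≈ 2.59.
Then θ = 15.5/(2.59−1) ≈ 9.74.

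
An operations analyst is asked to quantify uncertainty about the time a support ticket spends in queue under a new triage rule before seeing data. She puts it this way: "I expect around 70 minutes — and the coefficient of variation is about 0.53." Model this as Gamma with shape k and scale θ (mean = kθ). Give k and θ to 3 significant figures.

k ≈ 3.56, θ ≈ 19.7

For Gamma(k, scale θ): mean = kθ, variance = kθ², so CV = 1/√k.
CV = 0.53, hence k = 1/CV² = 3.56.
Then θ = mean/k = 70/3.56 = 19.7.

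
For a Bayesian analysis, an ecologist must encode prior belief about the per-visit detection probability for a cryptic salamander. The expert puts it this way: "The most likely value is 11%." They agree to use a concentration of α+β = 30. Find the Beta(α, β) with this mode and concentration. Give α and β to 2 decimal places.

α = 4.08, β = 25.92

For α,β > 1 the Beta mode is (α−1)/(α+β−2). With α+β = 30, the mode is (α−1)/28.
Set (α−1)/28 = 0.11 → α = 1 + 0.11·28 = 4.08.
β = 30 − α = 25.92.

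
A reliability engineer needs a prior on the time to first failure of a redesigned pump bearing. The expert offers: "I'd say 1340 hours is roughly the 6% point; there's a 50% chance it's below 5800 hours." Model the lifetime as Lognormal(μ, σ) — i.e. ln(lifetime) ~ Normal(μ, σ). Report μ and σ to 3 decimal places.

If T ~ Lognormal(μ,σ) then ln T ~ Normal(μ,σ), so the p-quantile of ln T is μ + z_p·σ.
ln(1340) = 7.2 and ln(5800) = 8.666; z_{0.06} = -1.555, z_{0.5} = 0.
σ = (8.666 − 7.2)/(0 − (-1.555)) = 0.942.
μ = 7.2 − (-1.555)·0.942 = 8.666.

μ ≈ 8.666, σ ≈ 0.942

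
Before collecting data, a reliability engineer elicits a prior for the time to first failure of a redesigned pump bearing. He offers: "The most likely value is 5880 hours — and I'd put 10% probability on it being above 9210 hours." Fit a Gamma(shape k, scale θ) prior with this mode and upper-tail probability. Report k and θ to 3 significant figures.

Gamma(k,θ) with k>1 has mode (k−1)θ, so θ = 5880/(k−1).
Need P(X < 9210) = 0.9 with θ tied to k this way. Start at k = 2, θ = 5880: P(X<9210) ≈ 0.464.
Too low — raise k to concentrate. Iterating converges to k ≈ 10.3.
Then θ = 5880/(10.3−1) ≈ 632.

k ≈ 10.3, θ ≈ 632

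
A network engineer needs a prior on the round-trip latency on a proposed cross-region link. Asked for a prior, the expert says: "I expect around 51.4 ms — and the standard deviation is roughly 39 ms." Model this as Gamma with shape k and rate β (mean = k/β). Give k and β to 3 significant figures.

For Gamma(k, rate β): mean = k/β, variance = k/β², so CV = 1/√k.
CV = SD/mean = 39/51.4 = 0.7588, hence k = 1/CV² = 1.74.
Then β = k/mean = 1.74/51.4 = 0.0338.

k ≈ 1.74, β ≈ 0.0338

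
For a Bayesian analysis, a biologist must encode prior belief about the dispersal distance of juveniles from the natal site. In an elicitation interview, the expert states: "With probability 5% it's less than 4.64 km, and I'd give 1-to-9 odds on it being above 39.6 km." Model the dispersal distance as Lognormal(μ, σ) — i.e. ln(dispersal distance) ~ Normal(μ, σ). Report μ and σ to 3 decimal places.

If T ~ Lognormal(μ,σ) then ln T ~ Normal(μ,σ), so the p-quantile of ln T is μ + z_p·σ.
ln(4.64) = 1.535 and ln(39.6) = 3.679; z_{0.05} = -1.645, z_{0.9} = 1.282.
σ = (3.679 − 1.535)/(1.282 − (-1.645)) = 0.733.
μ = 1.535 − (-1.645)·0.733 = 2.740.

μ ≈ 2.740, σ ≈ 0.733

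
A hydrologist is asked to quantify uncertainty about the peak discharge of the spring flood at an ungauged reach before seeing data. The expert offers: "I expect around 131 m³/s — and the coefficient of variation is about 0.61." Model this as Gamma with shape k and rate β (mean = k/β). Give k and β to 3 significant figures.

k ≈ 2.69, β ≈ 0.0205

For Gamma(k, rate β): mean = k/β, variance = k/β², so CV = 1/√k.
CV = 0.61, hence k = 1/CV² = 2.69.
Then β = k/mean = 2.69/131 = 0.0205.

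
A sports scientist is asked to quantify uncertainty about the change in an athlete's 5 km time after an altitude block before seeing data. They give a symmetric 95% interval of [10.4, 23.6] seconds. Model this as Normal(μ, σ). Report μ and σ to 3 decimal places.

A symmetric 95% interval runs μ ± z·σ with z = 1.96.
Half-width = 6.6, so σ = 6.6/1.96 = 3.367.
μ is the interval midpoint, 17.000.

μ = 17.000, σ = 3.367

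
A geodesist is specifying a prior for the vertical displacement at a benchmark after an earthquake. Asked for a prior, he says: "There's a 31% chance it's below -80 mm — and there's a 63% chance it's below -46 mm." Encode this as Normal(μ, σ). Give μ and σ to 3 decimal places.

μ = -59.632, σ = 41.078

The p-quantile of Normal(μ,σ) is μ + z_p·σ, with z_{0.31} = -0.4959 and z_{0.63} = 0.3319.
Eliminate σ: μ = (z₂·x₁ − z₁·x₂)/(z₂ − z₁) = (0.3319·-80 − (-0.4959)·-46)/0.8277 = -59.632.
Then σ = (x₂ − x₁)/(z₂ − z₁) = (-46 − -80)/0.8277 = 41.078.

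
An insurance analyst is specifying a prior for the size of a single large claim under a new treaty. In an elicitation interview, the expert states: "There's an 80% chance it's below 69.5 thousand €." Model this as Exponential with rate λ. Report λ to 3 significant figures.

λ ≈ 0.0232

P(T < 69.5) = 1 − e^(−λ·69.5) = 0.8, so λ = −ln(1−0.8)/69.5 = −ln(0.2)/69.5 = 0.0232.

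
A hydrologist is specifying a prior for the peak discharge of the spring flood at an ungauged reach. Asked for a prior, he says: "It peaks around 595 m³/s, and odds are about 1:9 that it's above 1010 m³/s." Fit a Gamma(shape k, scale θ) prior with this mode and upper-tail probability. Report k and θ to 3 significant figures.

k ≈ 7.76, θ ≈ 88

Gamma(k,θ) with k>1 has mode (k−1)θ, so θ = 595/(k−1).
Need P(X < 1010) = 0.9 with θ tied to k this way. Start at k = 2, θ = 595: P(X<1010) ≈ 0.506.
Too low — raise k to concentrate. Iterating converges to k ≈ 7.76.
Then θ = 595/(7.76−1) ≈ 88.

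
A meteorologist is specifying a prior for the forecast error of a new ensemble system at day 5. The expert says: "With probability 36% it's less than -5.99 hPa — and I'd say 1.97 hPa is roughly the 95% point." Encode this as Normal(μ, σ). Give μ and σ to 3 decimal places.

μ = -4.566, σ = 3.973

The p-quantile of Normal(μ,σ) is μ + z_p·σ, with z_{0.36} = -0.3585 and z_{0.95} = 1.645.
Eliminate σ: μ = (z₂·x₁ − z₁·x₂)/(z₂ − z₁) = (1.645·-5.99 − (-0.3585)·1.97)/2.003 = -4.566.
Then σ = (x₂ − x₁)/(z₂ − z₁) = (1.97 − -5.99)/2.003 = 3.973.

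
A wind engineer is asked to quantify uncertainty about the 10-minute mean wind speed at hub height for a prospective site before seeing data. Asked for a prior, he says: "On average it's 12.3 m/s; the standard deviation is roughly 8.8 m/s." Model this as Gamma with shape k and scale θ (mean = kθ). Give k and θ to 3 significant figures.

For Gamma(k, scale θ): mean = kθ, variance = kθ², so CV = 1/√k.
CV = SD/mean = 8.8/12.3 = 0.7154, hence k = 1/CV² = 1.95.
Then θ = mean/k = 12.3/1.95 = 6.3.

k ≈ 1.95, θ ≈ 6.3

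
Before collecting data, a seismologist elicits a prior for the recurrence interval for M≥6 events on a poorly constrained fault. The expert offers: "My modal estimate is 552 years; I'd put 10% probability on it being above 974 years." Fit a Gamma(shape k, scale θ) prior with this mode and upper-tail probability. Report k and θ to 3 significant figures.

k ≈ 6.89, θ ≈ 93.7

Gamma(k,θ) with k>1 has mode (k−1)θ, so θ = 552/(k−1).
Need P(X < 974) = 0.9 with θ tied to k this way. Start at k = 2, θ = 552: P(X<974) ≈ 0.527.
Too low — raise k to concentrate. Iterating converges to k ≈ 6.89.
Then θ = 552/(6.89−1) ≈ 93.7.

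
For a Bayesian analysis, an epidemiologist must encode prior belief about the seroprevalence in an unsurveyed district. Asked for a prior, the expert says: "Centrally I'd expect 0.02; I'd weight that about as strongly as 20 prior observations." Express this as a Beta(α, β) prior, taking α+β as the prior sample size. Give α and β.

α = 0.4, β = 19.6

Under the effective-sample-size interpretation, Beta(α, β) has prior mean α/(α+β) and prior sample size α+β.
So α+β = 20 and α/(α+β) = 0.02, giving α = 0.02·20 = 0.4 and β = 20 − 0.4 = 19.6.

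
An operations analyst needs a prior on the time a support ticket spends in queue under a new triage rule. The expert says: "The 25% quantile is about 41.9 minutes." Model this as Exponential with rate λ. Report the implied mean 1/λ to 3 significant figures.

P(T < 41.9) = 1 − e^(−λ·41.9) = 0.25, so λ = −ln(1−0.25)/41.9 = −ln(0.75)/41.9 = 0.00687.
Mean = 1/λ = 146 minutes.

mean ≈ 146 minutes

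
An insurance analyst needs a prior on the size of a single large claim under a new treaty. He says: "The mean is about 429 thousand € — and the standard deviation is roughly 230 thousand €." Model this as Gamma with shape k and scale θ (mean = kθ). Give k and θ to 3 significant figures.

For Gamma(k, scale θ): mean = kθ, variance = kθ², so CV = 1/√k.
CV = SD/mean = 230/429 = 0.5361, hence k = 1/CV² = 3.48.
Then θ = mean/k = 429/3.48 = 123.

k ≈ 3.48, θ ≈ 123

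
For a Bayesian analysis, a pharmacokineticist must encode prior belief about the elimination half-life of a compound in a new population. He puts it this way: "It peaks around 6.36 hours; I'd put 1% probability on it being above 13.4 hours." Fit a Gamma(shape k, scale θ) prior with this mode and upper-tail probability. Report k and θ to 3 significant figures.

k ≈ 9.76, θ ≈ 0.726

Gamma(k,θ) with k>1 has mode (k−1)θ, so θ = 6.36/(k−1).
Need P(X < 13.4) = 0.99 with θ tied to k this way. Start at k = 2, θ = 6.36: P(X<13.4) ≈ 0.622.
Too low — raise k to concentrate. Iterating converges to k ≈ 9.76.
Then θ = 6.36/(9.76−1) ≈ 0.726.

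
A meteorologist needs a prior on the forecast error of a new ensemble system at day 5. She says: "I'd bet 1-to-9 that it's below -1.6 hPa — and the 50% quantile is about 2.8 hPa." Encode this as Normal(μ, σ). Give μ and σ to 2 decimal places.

The p-quantile of Normal(μ,σ) is μ + z_p·σ, with z_{0.1} = -1.282 and z_{0.5} = 0.
Eliminate σ: μ = (z₂·x₁ − z₁·x₂)/(z₂ − z₁) = (0·-1.6 − (-1.282)·2.8)/1.282 = 2.80.
Then σ = (x₂ − x₁)/(z₂ − z₁) = (2.8 − -1.6)/1.282 = 3.43.

μ = 2.80, σ = 3.43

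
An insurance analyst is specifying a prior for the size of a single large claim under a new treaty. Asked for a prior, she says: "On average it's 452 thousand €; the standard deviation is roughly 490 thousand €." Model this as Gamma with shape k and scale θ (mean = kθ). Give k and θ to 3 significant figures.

k ≈ 0.851, θ ≈ 531

For Gamma(k, scale θ): mean = kθ, variance = kθ², so CV = 1/√k.
CV = SD/mean = 490/452 = 1.084, hence k = 1/CV² = 0.851.
Then θ = mean/k = 452/0.851 = 531.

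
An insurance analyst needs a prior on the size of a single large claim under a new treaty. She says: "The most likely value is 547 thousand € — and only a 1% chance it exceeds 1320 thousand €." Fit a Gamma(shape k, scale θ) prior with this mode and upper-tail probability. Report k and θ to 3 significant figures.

Gamma(k,θ) with k>1 has mode (k−1)θ, so θ = 547/(k−1).
Need P(X < 1320) = 0.99 with θ tied to k this way. Start at k = 2, θ = 547: P(X<1320) ≈ 0.694.
Too low — raise k to concentrate. Iterating converges to k ≈ 7.09.
Then θ = 547/(7.09−1) ≈ 89.8.

k ≈ 7.09, θ ≈ 89.8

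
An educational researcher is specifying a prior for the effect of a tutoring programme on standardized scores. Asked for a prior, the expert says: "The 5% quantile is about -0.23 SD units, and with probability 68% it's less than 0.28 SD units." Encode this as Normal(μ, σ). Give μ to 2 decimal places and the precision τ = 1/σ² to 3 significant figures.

The p-quantile of Normal(μ,σ) is μ + z_p·σ, with z_{0.05} = -1.645 and z_{0.68} = 0.4677.
Eliminate σ: μ = (z₂·x₁ − z₁·x₂)/(z₂ − z₁) = (0.4677·-0.23 − (-1.645)·0.28)/2.113 = 0.17.
Then σ = (x₂ − x₁)/(z₂ − z₁) = (0.28 − -0.23)/2.113 = 0.24.
Precision τ = 1/σ² = 1/0.2414² = 17.2.

μ = 0.17, τ = 17.2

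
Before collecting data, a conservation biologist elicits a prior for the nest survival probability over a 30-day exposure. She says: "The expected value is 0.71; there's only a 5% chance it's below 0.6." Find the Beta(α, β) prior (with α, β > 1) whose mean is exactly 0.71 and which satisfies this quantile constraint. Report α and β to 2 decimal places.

α ≈ 35.03, β ≈ 14.31

With mean 0.71 fixed, write α = 0.71s, β = 0.29s where s = α+β.
Need P(θ < 0.6) = 0.05 under Beta(0.71s, 0.29s). Normal approximation: (q−m)/√(m(1−m)/s) ≈ z_{0.05} = -1.64, so s ≈ 0.71·0.29·(-1.64)²/(0.6−0.71)² = 46.0.
At s = 46.0: P(θ<0.6) ≈ 0.056. Adjusting to match 0.05 gives s ≈ 49.34.
So α = 0.71·49.34 ≈ 35.03, β = 0.29·49.34 ≈ 14.31.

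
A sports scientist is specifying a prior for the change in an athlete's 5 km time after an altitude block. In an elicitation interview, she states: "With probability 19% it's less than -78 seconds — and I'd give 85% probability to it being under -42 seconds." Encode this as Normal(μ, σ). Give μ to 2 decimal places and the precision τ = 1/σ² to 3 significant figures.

μ = -61.49, τ = 0.00283

For Normal(μ,σ), the p-quantile is μ + z_p·σ. Here z_{0.19} = -0.8779, z_{0.85} = 1.036.
So -78 = μ − 0.8779σ and -42 = μ + 1.036σ.
Subtracting: σ = (-42 − -78)/(1.036 − (-0.8779)) = 18.81.
Then μ = -78 − (-0.8779)·18.81 = -61.49.
Precision τ = 1/σ² = 1/18.81² = 0.00283.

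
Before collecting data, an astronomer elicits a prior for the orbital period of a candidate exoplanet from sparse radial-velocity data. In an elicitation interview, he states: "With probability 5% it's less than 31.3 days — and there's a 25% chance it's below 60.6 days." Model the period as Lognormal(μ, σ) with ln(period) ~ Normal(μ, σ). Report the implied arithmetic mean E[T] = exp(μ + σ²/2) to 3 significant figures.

E[T] ≈ 121 days

If T ~ Lognormal(μ,σ) then ln T ~ Normal(μ,σ), so the p-quantile of ln T is μ + z_p·σ.
ln(31.3) = 3.444 and ln(60.6) = 4.104; z_{0.05} = -1.645, z_{0.25} = -0.6745.
σ = (4.104 − 3.444)/(-0.6745 − (-1.645)) = 0.681.
μ = 3.444 − (-1.645)·0.681 = 4.564.
E[T] = exp(μ + σ²/2) = exp(4.564 + 0.2318) = 121 days.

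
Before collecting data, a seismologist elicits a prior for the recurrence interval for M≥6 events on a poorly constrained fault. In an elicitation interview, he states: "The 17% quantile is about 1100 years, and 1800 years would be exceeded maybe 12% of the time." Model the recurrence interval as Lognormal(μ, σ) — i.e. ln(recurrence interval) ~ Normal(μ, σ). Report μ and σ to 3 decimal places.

If T ~ Lognormal(μ,σ) then ln T ~ Normal(μ,σ), so the p-quantile of ln T is μ + z_p·σ.
ln(1100) = 7.003 and ln(1800) = 7.496; z_{0.17} = -0.9542, z_{0.88} = 1.175.
σ = (7.496 − 7.003)/(1.175 − (-0.9542)) = 0.231.
μ = 7.003 − (-0.9542)·0.231 = 7.224.

μ ≈ 7.224, σ ≈ 0.231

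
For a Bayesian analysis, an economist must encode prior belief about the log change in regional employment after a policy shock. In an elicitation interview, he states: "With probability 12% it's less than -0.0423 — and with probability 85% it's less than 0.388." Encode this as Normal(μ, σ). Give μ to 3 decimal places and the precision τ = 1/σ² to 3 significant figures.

The p-quantile of Normal(μ,σ) is μ + z_p·σ, with z_{0.12} = -1.175 and z_{0.85} = 1.036.
Eliminate σ: μ = (z₂·x₁ − z₁·x₂)/(z₂ − z₁) = (1.036·-0.0423 − (-1.175)·0.388)/2.211 = 0.186.
Then σ = (x₂ − x₁)/(z₂ − z₁) = (0.388 − -0.0423)/2.211 = 0.195.
Precision τ = 1/σ² = 1/0.1946² = 26.4.

μ = 0.186, τ = 26.4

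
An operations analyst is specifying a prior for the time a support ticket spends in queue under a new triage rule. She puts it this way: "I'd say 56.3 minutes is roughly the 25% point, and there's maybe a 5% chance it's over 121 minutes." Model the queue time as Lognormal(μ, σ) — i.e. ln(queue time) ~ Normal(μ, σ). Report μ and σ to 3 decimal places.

If T ~ Lognormal(μ,σ) then ln T ~ Normal(μ,σ), so the p-quantile of ln T is μ + z_p·σ.
ln(56.3) = 4.031 and ln(121) = 4.796; z_{0.25} = -0.6745, z_{0.95} = 1.645.
σ = (4.796 − 4.031)/(1.645 − (-0.6745)) = 0.330.
μ = 4.031 − (-0.6745)·0.330 = 4.253.

μ ≈ 4.253, σ ≈ 0.330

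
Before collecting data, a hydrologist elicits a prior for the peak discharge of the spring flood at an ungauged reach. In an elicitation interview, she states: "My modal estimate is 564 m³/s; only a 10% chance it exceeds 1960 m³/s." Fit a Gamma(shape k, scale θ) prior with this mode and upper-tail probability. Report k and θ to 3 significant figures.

k ≈ 2.21, θ ≈ 467

Gamma(k,θ) with k>1 has mode (k−1)θ, so θ = 564/(k−1).
Need P(X < 1960) = 0.9 with θ tied to k this way. Start at k = 2, θ = 564: P(X<1960) ≈ 0.861.
Too low — raise k to concentrate. Iterating converges to k ≈ 2.21.
Then θ = 564/(2.21−1) ≈ 467.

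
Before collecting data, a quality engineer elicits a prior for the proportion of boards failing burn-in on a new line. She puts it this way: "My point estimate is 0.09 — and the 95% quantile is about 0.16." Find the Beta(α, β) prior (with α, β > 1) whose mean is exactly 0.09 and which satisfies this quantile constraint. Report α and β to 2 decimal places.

α ≈ 5.00, β ≈ 50.53

With mean 0.09 fixed, write α = 0.09s, β = 0.91s where s = α+β.
Need P(θ < 0.16) = 0.95 under Beta(0.09s, 0.91s). Normal approximation: (q−m)/√(m(1−m)/s) ≈ z_{0.95} = 1.64, so s ≈ 0.09·0.91·(1.64)²/(0.16−0.09)² = 45.2.
At s = 45.2: P(θ<0.16) ≈ 0.934. Adjusting to match 0.95 gives s ≈ 55.52.
So α = 0.09·55.52 ≈ 5.00, β = 0.91·55.52 ≈ 50.53.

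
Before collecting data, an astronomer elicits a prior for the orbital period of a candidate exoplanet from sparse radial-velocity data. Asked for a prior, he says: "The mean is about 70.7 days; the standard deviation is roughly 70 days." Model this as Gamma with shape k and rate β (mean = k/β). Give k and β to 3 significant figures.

k ≈ 1.02, β ≈ 0.0144

For Gamma(k, rate β): mean = k/β, variance = k/β², so CV = 1/√k.
CV = SD/mean = 70/70.7 = 0.9901, hence k = 1/CV² = 1.02.
Then β = k/mean = 1.02/70.7 = 0.0144.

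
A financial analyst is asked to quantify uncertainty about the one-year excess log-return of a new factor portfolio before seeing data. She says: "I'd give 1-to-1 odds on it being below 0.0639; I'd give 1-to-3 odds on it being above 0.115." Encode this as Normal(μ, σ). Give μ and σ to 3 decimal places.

μ = 0.064, σ = 0.076

The p-quantile of Normal(μ,σ) is μ + z_p·σ, with z_{0.5} = 0 and z_{0.75} = 0.6745.
Eliminate σ: μ = (z₂·x₁ − z₁·x₂)/(z₂ − z₁) = (0.6745·0.0639 − (0)·0.115)/0.6745 = 0.064.
Then σ = (x₂ − x₁)/(z₂ − z₁) = (0.115 − 0.0639)/0.6745 = 0.076.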